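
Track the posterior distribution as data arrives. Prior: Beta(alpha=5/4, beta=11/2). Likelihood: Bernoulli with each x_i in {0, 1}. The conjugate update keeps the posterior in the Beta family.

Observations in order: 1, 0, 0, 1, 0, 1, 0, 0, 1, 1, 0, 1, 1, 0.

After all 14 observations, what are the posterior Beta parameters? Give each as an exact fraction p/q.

obs 1: x=1 → posterior Beta(9/4, 11/2)
obs 2: x=0 → posterior Beta(9/4, 13/2)
obs 3: x=0 → posterior Beta(9/4, 15/2)
obs 4: x=1 → posterior Beta(13/4, 15/2)
obs 5: x=0 → posterior Beta(13/4, 17/2)
obs 6: x=1 → posterior Beta(17/4, 17/2)
obs 7: x=0 → posterior Beta(17/4, 19/2)
obs 8: x=0 → posterior Beta(17/4, 21/2)
obs 9: x=1 → posterior Beta(21/4, 21/2)
obs 10: x=1 → posterior Beta(25/4, 21/2)
obs 11: x=0 → posterior Beta(25/4, 23/2)
obs 12: x=1 → posterior Beta(29/4, 23/2)
obs 13: x=1 → posterior Beta(33/4, 23/2)
obs 14: x=0 → posterior Beta(33/4, 25/2)

alpha=33/4, beta=25/2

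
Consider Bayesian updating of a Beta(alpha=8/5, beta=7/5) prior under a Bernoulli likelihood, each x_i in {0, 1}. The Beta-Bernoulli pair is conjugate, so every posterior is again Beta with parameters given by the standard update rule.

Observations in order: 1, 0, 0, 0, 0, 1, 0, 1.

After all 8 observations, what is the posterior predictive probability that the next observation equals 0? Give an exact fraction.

obs 1: x=1 → posterior Beta(13/5, 7/5)
obs 2: x=0 → posterior Beta(13/5, 12/5)
obs 3: x=0 → posterior Beta(13/5, 17/5)
obs 4: x=0 → posterior Beta(13/5, 22/5)
obs 5: x=0 → posterior Beta(13/5, 27/5)
obs 6: x=1 → posterior Beta(18/5, 27/5)
obs 7: x=0 → posterior Beta(18/5, 32/5)
obs 8: x=1 → posterior Beta(23/5, 32/5)

32/55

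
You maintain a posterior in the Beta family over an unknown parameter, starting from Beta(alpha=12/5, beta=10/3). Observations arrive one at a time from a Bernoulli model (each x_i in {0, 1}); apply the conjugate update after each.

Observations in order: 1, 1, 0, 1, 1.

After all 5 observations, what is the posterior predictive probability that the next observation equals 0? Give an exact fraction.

obs 1: x=1 → posterior Beta(17/5, 10/3)
obs 2: x=1 → posterior Beta(22/5, 10/3)
obs 3: x=0 → posterior Beta(22/5, 13/3)
obs 4: x=1 → posterior Beta(27/5, 13/3)
obs 5: x=1 → posterior Beta(32/5, 13/3)

65/161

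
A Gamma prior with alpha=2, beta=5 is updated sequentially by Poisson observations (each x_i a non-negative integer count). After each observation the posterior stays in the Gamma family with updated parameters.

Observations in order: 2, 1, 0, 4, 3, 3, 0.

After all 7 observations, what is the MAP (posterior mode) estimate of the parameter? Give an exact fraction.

obs 1: x=2 → posterior Gamma(4, 6)
obs 2: x=1 → posterior Gamma(5, 7)
obs 3: x=0 → posterior Gamma(5, 8)
obs 4: x=4 → posterior Gamma(9, 9)
obs 5: x=3 → posterior Gamma(12, 10)
obs 6: x=3 → posterior Gamma(15, 11)
obs 7: x=0 → posterior Gamma(15, 12)

7/6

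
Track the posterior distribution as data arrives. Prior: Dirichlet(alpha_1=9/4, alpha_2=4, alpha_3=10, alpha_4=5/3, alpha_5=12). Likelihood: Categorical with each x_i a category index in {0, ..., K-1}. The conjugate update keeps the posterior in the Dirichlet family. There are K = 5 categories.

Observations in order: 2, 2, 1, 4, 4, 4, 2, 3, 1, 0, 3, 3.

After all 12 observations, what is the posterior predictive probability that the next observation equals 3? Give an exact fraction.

obs 1: x=2 → posterior Dirichlet(9/4, 4, 11, 5/3, 12)
obs 2: x=2 → posterior Dirichlet(9/4, 4, 12, 5/3, 12)
obs 3: x=1 → posterior Dirichlet(9/4, 5, 12, 5/3, 12)
obs 4: x=4 → posterior Dirichlet(9/4, 5, 12, 5/3, 13)
obs 5: x=4 → posterior Dirichlet(9/4, 5, 12, 5/3, 14)
obs 6: x=4 → posterior Dirichlet(9/4, 5, 12, 5/3, 15)
obs 7: x=2 → posterior Dirichlet(9/4, 5, 13, 5/3, 15)
obs 8: x=3 → posterior Dirichlet(9/4, 5, 13, 8/3, 15)
obs 9: x=1 → posterior Dirichlet(9/4, 6, 13, 8/3, 15)
obs 10: x=0 → posterior Dirichlet(13/4, 6, 13, 8/3, 15)
obs 11: x=3 → posterior Dirichlet(13/4, 6, 13, 11/3, 15)
obs 12: x=3 → posterior Dirichlet(13/4, 6, 13, 14/3, 15)

56/503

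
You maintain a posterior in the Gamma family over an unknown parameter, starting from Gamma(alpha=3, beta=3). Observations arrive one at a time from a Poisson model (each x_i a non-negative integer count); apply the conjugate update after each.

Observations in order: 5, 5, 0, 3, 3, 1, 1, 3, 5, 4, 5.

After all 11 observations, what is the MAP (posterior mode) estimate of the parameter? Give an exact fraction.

37/14

obs 1: x=5 → posterior Gamma(8, 4)
obs 2: x=5 → posterior Gamma(13, 5)
obs 3: x=0 → posterior Gamma(13, 6)
obs 4: x=3 → posterior Gamma(16, 7)
obs 5: x=3 → posterior Gamma(19, 8)
obs 6: x=1 → posterior Gamma(20, 9)
obs 7: x=1 → posterior Gamma(21, 10)
obs 8: x=3 → posterior Gamma(24, 11)
obs 9: x=5 → posterior Gamma(29, 12)
obs 10: x=4 → posterior Gamma(33, 13)
obs 11: x=5 → posterior Gamma(38, 14)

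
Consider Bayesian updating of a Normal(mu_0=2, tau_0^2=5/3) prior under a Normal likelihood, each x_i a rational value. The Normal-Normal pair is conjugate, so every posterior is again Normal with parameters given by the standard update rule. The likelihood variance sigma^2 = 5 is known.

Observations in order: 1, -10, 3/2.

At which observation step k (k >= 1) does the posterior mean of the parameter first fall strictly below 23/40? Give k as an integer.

k = 2

obs 1: x=1 → posterior Normal(7/4, 5/4)
obs 2: x=-10 → posterior Normal(-3/5, 1)
obs 3: x=3/2 → posterior Normal(-1/4, 5/6)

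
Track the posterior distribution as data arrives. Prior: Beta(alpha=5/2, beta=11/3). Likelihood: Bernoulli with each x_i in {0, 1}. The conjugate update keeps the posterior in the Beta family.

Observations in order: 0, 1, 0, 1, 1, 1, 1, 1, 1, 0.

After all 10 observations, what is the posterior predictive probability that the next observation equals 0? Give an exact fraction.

40/97

obs 1: x=0 → posterior Beta(5/2, 14/3)
obs 2: x=1 → posterior Beta(7/2, 14/3)
obs 3: x=0 → posterior Beta(7/2, 17/3)
obs 4: x=1 → posterior Beta(9/2, 17/3)
obs 5: x=1 → posterior Beta(11/2, 17/3)
obs 6: x=1 → posterior Beta(13/2, 17/3)
obs 7: x=1 → posterior Beta(15/2, 17/3)
obs 8: x=1 → posterior Beta(17/2, 17/3)
obs 9: x=1 → posterior Beta(19/2, 17/3)
obs 10: x=0 → posterior Beta(19/2, 20/3)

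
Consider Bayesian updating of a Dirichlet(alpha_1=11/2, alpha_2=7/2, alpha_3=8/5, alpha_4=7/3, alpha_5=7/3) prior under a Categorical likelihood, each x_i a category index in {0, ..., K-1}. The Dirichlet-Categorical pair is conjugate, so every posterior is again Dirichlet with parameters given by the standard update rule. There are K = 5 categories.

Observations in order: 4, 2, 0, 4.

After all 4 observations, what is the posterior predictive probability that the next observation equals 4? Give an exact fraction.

65/289

obs 1: x=4 → posterior Dirichlet(11/2, 7/2, 8/5, 7/3, 10/3)
obs 2: x=2 → posterior Dirichlet(11/2, 7/2, 13/5, 7/3, 10/3)
obs 3: x=0 → posterior Dirichlet(13/2, 7/2, 13/5, 7/3, 10/3)
obs 4: x=4 → posterior Dirichlet(13/2, 7/2, 13/5, 7/3, 13/3)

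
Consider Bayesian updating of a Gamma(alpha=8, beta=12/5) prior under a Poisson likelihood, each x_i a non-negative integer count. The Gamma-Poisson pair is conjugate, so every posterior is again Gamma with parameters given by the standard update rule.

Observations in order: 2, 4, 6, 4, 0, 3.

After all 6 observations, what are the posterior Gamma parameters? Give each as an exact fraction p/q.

alpha=27, beta=42/5

obs 1: x=2 → posterior Gamma(10, 17/5)
obs 2: x=4 → posterior Gamma(14, 22/5)
obs 3: x=6 → posterior Gamma(20, 27/5)
obs 4: x=4 → posterior Gamma(24, 32/5)
obs 5: x=0 → posterior Gamma(24, 37/5)
obs 6: x=3 → posterior Gamma(27, 42/5)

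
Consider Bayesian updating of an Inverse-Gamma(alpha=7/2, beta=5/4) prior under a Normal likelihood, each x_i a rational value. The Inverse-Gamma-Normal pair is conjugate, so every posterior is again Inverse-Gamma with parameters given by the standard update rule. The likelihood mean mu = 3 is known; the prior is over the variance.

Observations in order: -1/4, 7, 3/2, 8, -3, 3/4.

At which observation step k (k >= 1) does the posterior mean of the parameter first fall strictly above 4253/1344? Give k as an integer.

k = 2

obs 1: x=-1/4 → posterior Inverse-Gamma(4, 209/32)
obs 2: x=7 → posterior Inverse-Gamma(9/2, 465/32)
obs 3: x=3/2 → posterior Inverse-Gamma(5, 501/32)
obs 4: x=8 → posterior Inverse-Gamma(11/2, 901/32)
obs 5: x=-3 → posterior Inverse-Gamma(6, 1477/32)
obs 6: x=3/4 → posterior Inverse-Gamma(13/2, 779/16)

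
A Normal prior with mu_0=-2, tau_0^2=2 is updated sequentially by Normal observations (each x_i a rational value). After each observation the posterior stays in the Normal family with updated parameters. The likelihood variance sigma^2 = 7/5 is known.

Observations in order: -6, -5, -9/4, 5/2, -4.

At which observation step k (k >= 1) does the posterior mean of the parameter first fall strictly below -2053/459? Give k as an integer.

obs 1: x=-6 → posterior Normal(-74/17, 14/17)
obs 2: x=-5 → posterior Normal(-124/27, 14/27)
obs 3: x=-9/4 → posterior Normal(-293/74, 14/37)
obs 4: x=5/2 → posterior Normal(-243/94, 14/47)
obs 5: x=-4 → posterior Normal(-17/6, 14/57)

k = 2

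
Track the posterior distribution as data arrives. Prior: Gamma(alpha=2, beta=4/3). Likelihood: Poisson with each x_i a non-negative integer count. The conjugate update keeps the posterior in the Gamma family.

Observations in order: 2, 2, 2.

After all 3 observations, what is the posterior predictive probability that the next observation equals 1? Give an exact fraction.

obs 1: x=2 → posterior Gamma(4, 7/3)
obs 2: x=2 → posterior Gamma(6, 10/3)
obs 3: x=2 → posterior Gamma(8, 13/3)

2447192163/8589934592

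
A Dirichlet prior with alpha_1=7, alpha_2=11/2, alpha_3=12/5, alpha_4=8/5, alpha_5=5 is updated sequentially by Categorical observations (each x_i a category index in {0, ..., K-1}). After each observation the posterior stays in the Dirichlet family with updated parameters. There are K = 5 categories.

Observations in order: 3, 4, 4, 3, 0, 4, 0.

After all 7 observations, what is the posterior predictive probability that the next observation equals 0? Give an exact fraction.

6/19

obs 1: x=3 → posterior Dirichlet(7, 11/2, 12/5, 13/5, 5)
obs 2: x=4 → posterior Dirichlet(7, 11/2, 12/5, 13/5, 6)
obs 3: x=4 → posterior Dirichlet(7, 11/2, 12/5, 13/5, 7)
obs 4: x=3 → posterior Dirichlet(7, 11/2, 12/5, 18/5, 7)
obs 5: x=0 → posterior Dirichlet(8, 11/2, 12/5, 18/5, 7)
obs 6: x=4 → posterior Dirichlet(8, 11/2, 12/5, 18/5, 8)
obs 7: x=0 → posterior Dirichlet(9, 11/2, 12/5, 18/5, 8)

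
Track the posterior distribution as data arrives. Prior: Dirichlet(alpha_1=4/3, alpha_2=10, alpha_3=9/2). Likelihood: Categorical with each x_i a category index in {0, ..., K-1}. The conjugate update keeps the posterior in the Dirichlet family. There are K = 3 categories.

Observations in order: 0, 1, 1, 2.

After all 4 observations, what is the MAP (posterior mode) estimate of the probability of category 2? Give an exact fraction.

obs 1: x=0 → posterior Dirichlet(7/3, 10, 9/2)
obs 2: x=1 → posterior Dirichlet(7/3, 11, 9/2)
obs 3: x=1 → posterior Dirichlet(7/3, 12, 9/2)
obs 4: x=2 → posterior Dirichlet(7/3, 12, 11/2)

27/101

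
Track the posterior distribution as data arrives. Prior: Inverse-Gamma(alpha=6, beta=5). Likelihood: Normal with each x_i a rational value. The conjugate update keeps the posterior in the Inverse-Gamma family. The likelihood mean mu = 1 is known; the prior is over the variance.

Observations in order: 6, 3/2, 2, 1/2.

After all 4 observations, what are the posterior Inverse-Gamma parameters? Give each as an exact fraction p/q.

obs 1: x=6 → posterior Inverse-Gamma(13/2, 35/2)
obs 2: x=3/2 → posterior Inverse-Gamma(7, 141/8)
obs 3: x=2 → posterior Inverse-Gamma(15/2, 145/8)
obs 4: x=1/2 → posterior Inverse-Gamma(8, 73/4)

alpha=8, beta=73/4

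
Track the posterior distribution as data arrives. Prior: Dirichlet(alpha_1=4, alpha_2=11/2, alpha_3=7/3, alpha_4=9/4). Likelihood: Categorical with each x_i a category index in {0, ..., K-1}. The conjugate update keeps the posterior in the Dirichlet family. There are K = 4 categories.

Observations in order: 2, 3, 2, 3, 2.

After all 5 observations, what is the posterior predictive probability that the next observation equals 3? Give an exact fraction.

51/229

obs 1: x=2 → posterior Dirichlet(4, 11/2, 10/3, 9/4)
obs 2: x=3 → posterior Dirichlet(4, 11/2, 10/3, 13/4)
obs 3: x=2 → posterior Dirichlet(4, 11/2, 13/3, 13/4)
obs 4: x=3 → posterior Dirichlet(4, 11/2, 13/3, 17/4)
obs 5: x=2 → posterior Dirichlet(4, 11/2, 16/3, 17/4)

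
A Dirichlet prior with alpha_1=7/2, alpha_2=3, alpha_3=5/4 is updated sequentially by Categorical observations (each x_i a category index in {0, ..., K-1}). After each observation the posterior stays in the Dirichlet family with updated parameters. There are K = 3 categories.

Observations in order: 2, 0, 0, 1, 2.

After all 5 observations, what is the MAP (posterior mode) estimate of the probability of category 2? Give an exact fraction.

obs 1: x=2 → posterior Dirichlet(7/2, 3, 9/4)
obs 2: x=0 → posterior Dirichlet(9/2, 3, 9/4)
obs 3: x=0 → posterior Dirichlet(11/2, 3, 9/4)
obs 4: x=1 → posterior Dirichlet(11/2, 4, 9/4)
obs 5: x=2 → posterior Dirichlet(11/2, 4, 13/4)

3/13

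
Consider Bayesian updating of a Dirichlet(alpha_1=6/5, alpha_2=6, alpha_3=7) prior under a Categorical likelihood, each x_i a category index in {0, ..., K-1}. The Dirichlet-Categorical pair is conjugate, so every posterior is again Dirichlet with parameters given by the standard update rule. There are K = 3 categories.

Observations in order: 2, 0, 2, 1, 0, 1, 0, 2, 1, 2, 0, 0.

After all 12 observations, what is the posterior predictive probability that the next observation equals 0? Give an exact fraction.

obs 1: x=2 → posterior Dirichlet(6/5, 6, 8)
obs 2: x=0 → posterior Dirichlet(11/5, 6, 8)
obs 3: x=2 → posterior Dirichlet(11/5, 6, 9)
obs 4: x=1 → posterior Dirichlet(11/5, 7, 9)
obs 5: x=0 → posterior Dirichlet(16/5, 7, 9)
obs 6: x=1 → posterior Dirichlet(16/5, 8, 9)
obs 7: x=0 → posterior Dirichlet(21/5, 8, 9)
obs 8: x=2 → posterior Dirichlet(21/5, 8, 10)
obs 9: x=1 → posterior Dirichlet(21/5, 9, 10)
obs 10: x=2 → posterior Dirichlet(21/5, 9, 11)
obs 11: x=0 → posterior Dirichlet(26/5, 9, 11)
obs 12: x=0 → posterior Dirichlet(31/5, 9, 11)

31/131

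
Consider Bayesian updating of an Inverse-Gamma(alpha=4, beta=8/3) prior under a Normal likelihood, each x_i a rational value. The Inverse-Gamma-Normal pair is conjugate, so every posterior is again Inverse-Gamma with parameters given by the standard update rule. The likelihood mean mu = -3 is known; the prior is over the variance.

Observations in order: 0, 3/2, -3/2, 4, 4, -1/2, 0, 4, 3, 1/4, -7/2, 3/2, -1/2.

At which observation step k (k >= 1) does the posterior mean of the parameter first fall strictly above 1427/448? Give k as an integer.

obs 1: x=0 → posterior Inverse-Gamma(9/2, 43/6)
obs 2: x=3/2 → posterior Inverse-Gamma(5, 415/24)
obs 3: x=-3/2 → posterior Inverse-Gamma(11/2, 221/12)
obs 4: x=4 → posterior Inverse-Gamma(6, 515/12)
obs 5: x=4 → posterior Inverse-Gamma(13/2, 809/12)
obs 6: x=-1/2 → posterior Inverse-Gamma(7, 1693/24)
obs 7: x=0 → posterior Inverse-Gamma(15/2, 1801/24)
obs 8: x=4 → posterior Inverse-Gamma(8, 2389/24)
obs 9: x=3 → posterior Inverse-Gamma(17/2, 2821/24)
obs 10: x=1/4 → posterior Inverse-Gamma(9, 11791/96)
obs 11: x=-7/2 → posterior Inverse-Gamma(19/2, 11803/96)
obs 12: x=3/2 → posterior Inverse-Gamma(10, 12775/96)
obs 13: x=-1/2 → posterior Inverse-Gamma(21/2, 13075/96)

k = 2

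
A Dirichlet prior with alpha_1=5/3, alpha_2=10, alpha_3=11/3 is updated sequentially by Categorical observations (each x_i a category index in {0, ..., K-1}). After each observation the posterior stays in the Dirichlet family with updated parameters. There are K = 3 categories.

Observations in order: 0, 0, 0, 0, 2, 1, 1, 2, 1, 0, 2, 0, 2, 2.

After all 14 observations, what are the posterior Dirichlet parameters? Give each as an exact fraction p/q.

obs 1: x=0 → posterior Dirichlet(8/3, 10, 11/3)
obs 2: x=0 → posterior Dirichlet(11/3, 10, 11/3)
obs 3: x=0 → posterior Dirichlet(14/3, 10, 11/3)
obs 4: x=0 → posterior Dirichlet(17/3, 10, 11/3)
obs 5: x=2 → posterior Dirichlet(17/3, 10, 14/3)
obs 6: x=1 → posterior Dirichlet(17/3, 11, 14/3)
obs 7: x=1 → posterior Dirichlet(17/3, 12, 14/3)
obs 8: x=2 → posterior Dirichlet(17/3, 12, 17/3)
obs 9: x=1 → posterior Dirichlet(17/3, 13, 17/3)
obs 10: x=0 → posterior Dirichlet(20/3, 13, 17/3)
obs 11: x=2 → posterior Dirichlet(20/3, 13, 20/3)
obs 12: x=0 → posterior Dirichlet(23/3, 13, 20/3)
obs 13: x=2 → posterior Dirichlet(23/3, 13, 23/3)
obs 14: x=2 → posterior Dirichlet(23/3, 13, 26/3)

alpha_1=23/3, alpha_2=13, alpha_3=26/3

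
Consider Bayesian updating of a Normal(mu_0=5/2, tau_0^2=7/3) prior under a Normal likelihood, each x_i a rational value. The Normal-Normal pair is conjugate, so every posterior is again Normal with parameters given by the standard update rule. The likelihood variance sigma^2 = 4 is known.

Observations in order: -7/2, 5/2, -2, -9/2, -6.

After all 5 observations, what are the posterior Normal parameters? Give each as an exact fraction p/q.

mu_0=-129/94, tau_0^2=28/47

obs 1: x=-7/2 → posterior Normal(11/38, 28/19)
obs 2: x=5/2 → posterior Normal(23/26, 14/13)
obs 3: x=-2 → posterior Normal(3/11, 28/33)
obs 4: x=-9/2 → posterior Normal(-9/16, 7/10)
obs 5: x=-6 → posterior Normal(-129/94, 28/47)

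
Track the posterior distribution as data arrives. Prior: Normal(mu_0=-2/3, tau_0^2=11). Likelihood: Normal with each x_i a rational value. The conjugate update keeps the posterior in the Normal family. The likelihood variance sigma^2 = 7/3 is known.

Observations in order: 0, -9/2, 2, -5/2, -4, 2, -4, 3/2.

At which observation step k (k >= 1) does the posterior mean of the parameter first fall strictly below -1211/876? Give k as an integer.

k = 2

obs 1: x=0 → posterior Normal(-7/60, 77/40)
obs 2: x=-9/2 → posterior Normal(-919/438, 77/73)
obs 3: x=2 → posterior Normal(-523/636, 77/106)
obs 4: x=-5/2 → posterior Normal(-509/417, 77/139)
obs 5: x=-4 → posterior Normal(-905/516, 77/172)
obs 6: x=2 → posterior Normal(-707/615, 77/205)
obs 7: x=-4 → posterior Normal(-1103/714, 11/34)
obs 8: x=3/2 → posterior Normal(-1909/1626, 77/271)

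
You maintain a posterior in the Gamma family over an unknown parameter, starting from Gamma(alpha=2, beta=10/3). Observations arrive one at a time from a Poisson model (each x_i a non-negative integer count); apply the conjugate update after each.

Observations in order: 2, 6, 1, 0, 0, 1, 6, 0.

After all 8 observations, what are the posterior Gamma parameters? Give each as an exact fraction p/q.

alpha=18, beta=34/3

obs 1: x=2 → posterior Gamma(4, 13/3)
obs 2: x=6 → posterior Gamma(10, 16/3)
obs 3: x=1 → posterior Gamma(11, 19/3)
obs 4: x=0 → posterior Gamma(11, 22/3)
obs 5: x=0 → posterior Gamma(11, 25/3)
obs 6: x=1 → posterior Gamma(12, 28/3)
obs 7: x=6 → posterior Gamma(18, 31/3)
obs 8: x=0 → posterior Gamma(18, 34/3)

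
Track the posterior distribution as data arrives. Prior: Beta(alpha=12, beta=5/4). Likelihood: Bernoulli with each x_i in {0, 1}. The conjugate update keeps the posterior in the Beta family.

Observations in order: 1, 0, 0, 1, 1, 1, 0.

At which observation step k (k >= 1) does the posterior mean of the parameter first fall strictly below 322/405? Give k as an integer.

obs 1: x=1 → posterior Beta(13, 5/4)
obs 2: x=0 → posterior Beta(13, 9/4)
obs 3: x=0 → posterior Beta(13, 13/4)
obs 4: x=1 → posterior Beta(14, 13/4)
obs 5: x=1 → posterior Beta(15, 13/4)
obs 6: x=1 → posterior Beta(16, 13/4)
obs 7: x=0 → posterior Beta(16, 17/4)

k = 7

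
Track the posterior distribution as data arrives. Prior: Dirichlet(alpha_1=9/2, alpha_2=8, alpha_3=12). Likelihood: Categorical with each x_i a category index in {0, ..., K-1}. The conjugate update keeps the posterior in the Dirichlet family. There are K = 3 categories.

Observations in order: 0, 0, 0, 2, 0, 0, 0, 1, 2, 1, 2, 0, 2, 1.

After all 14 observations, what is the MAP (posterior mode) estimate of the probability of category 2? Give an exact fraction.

obs 1: x=0 → posterior Dirichlet(11/2, 8, 12)
obs 2: x=0 → posterior Dirichlet(13/2, 8, 12)
obs 3: x=0 → posterior Dirichlet(15/2, 8, 12)
obs 4: x=2 → posterior Dirichlet(15/2, 8, 13)
obs 5: x=0 → posterior Dirichlet(17/2, 8, 13)
obs 6: x=0 → posterior Dirichlet(19/2, 8, 13)
obs 7: x=0 → posterior Dirichlet(21/2, 8, 13)
obs 8: x=1 → posterior Dirichlet(21/2, 9, 13)
obs 9: x=2 → posterior Dirichlet(21/2, 9, 14)
obs 10: x=1 → posterior Dirichlet(21/2, 10, 14)
obs 11: x=2 → posterior Dirichlet(21/2, 10, 15)
obs 12: x=0 → posterior Dirichlet(23/2, 10, 15)
obs 13: x=2 → posterior Dirichlet(23/2, 10, 16)
obs 14: x=1 → posterior Dirichlet(23/2, 11, 16)

30/71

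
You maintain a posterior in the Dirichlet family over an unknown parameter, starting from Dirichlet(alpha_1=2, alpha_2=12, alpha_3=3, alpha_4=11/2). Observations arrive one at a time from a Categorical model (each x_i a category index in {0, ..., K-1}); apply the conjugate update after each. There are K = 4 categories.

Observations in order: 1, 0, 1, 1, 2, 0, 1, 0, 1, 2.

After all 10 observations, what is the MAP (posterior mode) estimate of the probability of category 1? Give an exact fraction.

obs 1: x=1 → posterior Dirichlet(2, 13, 3, 11/2)
obs 2: x=0 → posterior Dirichlet(3, 13, 3, 11/2)
obs 3: x=1 → posterior Dirichlet(3, 14, 3, 11/2)
obs 4: x=1 → posterior Dirichlet(3, 15, 3, 11/2)
obs 5: x=2 → posterior Dirichlet(3, 15, 4, 11/2)
obs 6: x=0 → posterior Dirichlet(4, 15, 4, 11/2)
obs 7: x=1 → posterior Dirichlet(4, 16, 4, 11/2)
obs 8: x=0 → posterior Dirichlet(5, 16, 4, 11/2)
obs 9: x=1 → posterior Dirichlet(5, 17, 4, 11/2)
obs 10: x=2 → posterior Dirichlet(5, 17, 5, 11/2)

32/57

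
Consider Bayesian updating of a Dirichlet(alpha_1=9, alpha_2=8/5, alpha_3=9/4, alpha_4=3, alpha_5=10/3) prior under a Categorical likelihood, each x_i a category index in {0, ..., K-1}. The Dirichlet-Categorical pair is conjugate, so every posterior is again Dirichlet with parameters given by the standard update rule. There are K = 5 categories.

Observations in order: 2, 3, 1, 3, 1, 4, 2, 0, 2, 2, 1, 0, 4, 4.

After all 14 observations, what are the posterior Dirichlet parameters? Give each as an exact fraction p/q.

alpha_1=11, alpha_2=23/5, alpha_3=25/4, alpha_4=5, alpha_5=19/3

obs 1: x=2 → posterior Dirichlet(9, 8/5, 13/4, 3, 10/3)
obs 2: x=3 → posterior Dirichlet(9, 8/5, 13/4, 4, 10/3)
obs 3: x=1 → posterior Dirichlet(9, 13/5, 13/4, 4, 10/3)
obs 4: x=3 → posterior Dirichlet(9, 13/5, 13/4, 5, 10/3)
obs 5: x=1 → posterior Dirichlet(9, 18/5, 13/4, 5, 10/3)
obs 6: x=4 → posterior Dirichlet(9, 18/5, 13/4, 5, 13/3)
obs 7: x=2 → posterior Dirichlet(9, 18/5, 17/4, 5, 13/3)
obs 8: x=0 → posterior Dirichlet(10, 18/5, 17/4, 5, 13/3)
obs 9: x=2 → posterior Dirichlet(10, 18/5, 21/4, 5, 13/3)
obs 10: x=2 → posterior Dirichlet(10, 18/5, 25/4, 5, 13/3)
obs 11: x=1 → posterior Dirichlet(10, 23/5, 25/4, 5, 13/3)
obs 12: x=0 → posterior Dirichlet(11, 23/5, 25/4, 5, 13/3)
obs 13: x=4 → posterior Dirichlet(11, 23/5, 25/4, 5, 16/3)
obs 14: x=4 → posterior Dirichlet(11, 23/5, 25/4, 5, 19/3)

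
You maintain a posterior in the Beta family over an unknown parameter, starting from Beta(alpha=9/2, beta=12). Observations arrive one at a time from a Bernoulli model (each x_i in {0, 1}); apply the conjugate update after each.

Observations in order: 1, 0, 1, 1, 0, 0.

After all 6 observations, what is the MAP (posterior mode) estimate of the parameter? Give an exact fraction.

obs 1: x=1 → posterior Beta(11/2, 12)
obs 2: x=0 → posterior Beta(11/2, 13)
obs 3: x=1 → posterior Beta(13/2, 13)
obs 4: x=1 → posterior Beta(15/2, 13)
obs 5: x=0 → posterior Beta(15/2, 14)
obs 6: x=0 → posterior Beta(15/2, 15)

13/41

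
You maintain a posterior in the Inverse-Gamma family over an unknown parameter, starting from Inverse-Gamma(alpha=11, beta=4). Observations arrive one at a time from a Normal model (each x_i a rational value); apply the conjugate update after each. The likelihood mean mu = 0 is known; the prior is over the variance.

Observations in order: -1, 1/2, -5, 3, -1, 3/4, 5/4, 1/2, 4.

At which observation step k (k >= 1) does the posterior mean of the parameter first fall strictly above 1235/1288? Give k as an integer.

k = 3

obs 1: x=-1 → posterior Inverse-Gamma(23/2, 9/2)
obs 2: x=1/2 → posterior Inverse-Gamma(12, 37/8)
obs 3: x=-5 → posterior Inverse-Gamma(25/2, 137/8)
obs 4: x=3 → posterior Inverse-Gamma(13, 173/8)
obs 5: x=-1 → posterior Inverse-Gamma(27/2, 177/8)
obs 6: x=3/4 → posterior Inverse-Gamma(14, 717/32)
obs 7: x=5/4 → posterior Inverse-Gamma(29/2, 371/16)
obs 8: x=1/2 → posterior Inverse-Gamma(15, 373/16)
obs 9: x=4 → posterior Inverse-Gamma(31/2, 501/16)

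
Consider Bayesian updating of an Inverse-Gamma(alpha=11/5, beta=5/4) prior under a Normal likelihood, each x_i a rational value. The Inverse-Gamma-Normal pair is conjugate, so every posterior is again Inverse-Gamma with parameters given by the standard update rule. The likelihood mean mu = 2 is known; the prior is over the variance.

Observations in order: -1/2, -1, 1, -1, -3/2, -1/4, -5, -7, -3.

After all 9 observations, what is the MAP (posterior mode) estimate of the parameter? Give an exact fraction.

obs 1: x=-1/2 → posterior Inverse-Gamma(27/10, 35/8)
obs 2: x=-1 → posterior Inverse-Gamma(16/5, 71/8)
obs 3: x=1 → posterior Inverse-Gamma(37/10, 75/8)
obs 4: x=-1 → posterior Inverse-Gamma(21/5, 111/8)
obs 5: x=-3/2 → posterior Inverse-Gamma(47/10, 20)
obs 6: x=-1/4 → posterior Inverse-Gamma(26/5, 721/32)
obs 7: x=-5 → posterior Inverse-Gamma(57/10, 1505/32)
obs 8: x=-7 → posterior Inverse-Gamma(31/5, 2801/32)
obs 9: x=-3 → posterior Inverse-Gamma(67/10, 3201/32)

1455/112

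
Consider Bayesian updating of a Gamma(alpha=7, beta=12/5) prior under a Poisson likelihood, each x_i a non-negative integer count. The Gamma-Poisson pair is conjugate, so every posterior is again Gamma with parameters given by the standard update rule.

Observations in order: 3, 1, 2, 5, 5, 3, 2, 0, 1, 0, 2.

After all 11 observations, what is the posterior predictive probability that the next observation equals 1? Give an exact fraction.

62899990795981779200488727931774534331478048262123475201865/272044459736735201869892920105124744453565613497784693948416

obs 1: x=3 → posterior Gamma(10, 17/5)
obs 2: x=1 → posterior Gamma(11, 22/5)
obs 3: x=2 → posterior Gamma(13, 27/5)
obs 4: x=5 → posterior Gamma(18, 32/5)
obs 5: x=5 → posterior Gamma(23, 37/5)
obs 6: x=3 → posterior Gamma(26, 42/5)
obs 7: x=2 → posterior Gamma(28, 47/5)
obs 8: x=0 → posterior Gamma(28, 52/5)
obs 9: x=1 → posterior Gamma(29, 57/5)
obs 10: x=0 → posterior Gamma(29, 62/5)
obs 11: x=2 → posterior Gamma(31, 67/5)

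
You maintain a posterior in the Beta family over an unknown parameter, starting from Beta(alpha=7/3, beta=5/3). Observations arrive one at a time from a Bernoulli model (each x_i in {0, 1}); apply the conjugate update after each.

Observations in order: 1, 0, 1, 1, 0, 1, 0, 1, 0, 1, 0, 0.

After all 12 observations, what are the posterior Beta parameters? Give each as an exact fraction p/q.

alpha=25/3, beta=23/3

obs 1: x=1 → posterior Beta(10/3, 5/3)
obs 2: x=0 → posterior Beta(10/3, 8/3)
obs 3: x=1 → posterior Beta(13/3, 8/3)
obs 4: x=1 → posterior Beta(16/3, 8/3)
obs 5: x=0 → posterior Beta(16/3, 11/3)
obs 6: x=1 → posterior Beta(19/3, 11/3)
obs 7: x=0 → posterior Beta(19/3, 14/3)
obs 8: x=1 → posterior Beta(22/3, 14/3)
obs 9: x=0 → posterior Beta(22/3, 17/3)
obs 10: x=1 → posterior Beta(25/3, 17/3)
obs 11: x=0 → posterior Beta(25/3, 20/3)
obs 12: x=0 → posterior Beta(25/3, 23/3)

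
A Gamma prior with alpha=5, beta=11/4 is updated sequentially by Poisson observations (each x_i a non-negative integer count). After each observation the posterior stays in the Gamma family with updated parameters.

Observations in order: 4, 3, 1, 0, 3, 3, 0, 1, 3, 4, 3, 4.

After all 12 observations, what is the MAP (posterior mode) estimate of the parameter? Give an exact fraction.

obs 1: x=4 → posterior Gamma(9, 15/4)
obs 2: x=3 → posterior Gamma(12, 19/4)
obs 3: x=1 → posterior Gamma(13, 23/4)
obs 4: x=0 → posterior Gamma(13, 27/4)
obs 5: x=3 → posterior Gamma(16, 31/4)
obs 6: x=3 → posterior Gamma(19, 35/4)
obs 7: x=0 → posterior Gamma(19, 39/4)
obs 8: x=1 → posterior Gamma(20, 43/4)
obs 9: x=3 → posterior Gamma(23, 47/4)
obs 10: x=4 → posterior Gamma(27, 51/4)
obs 11: x=3 → posterior Gamma(30, 55/4)
obs 12: x=4 → posterior Gamma(34, 59/4)

132/59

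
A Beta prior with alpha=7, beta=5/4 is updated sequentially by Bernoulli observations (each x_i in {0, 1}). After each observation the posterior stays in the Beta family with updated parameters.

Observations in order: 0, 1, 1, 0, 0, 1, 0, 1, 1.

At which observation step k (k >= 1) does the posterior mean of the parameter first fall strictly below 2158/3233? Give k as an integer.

obs 1: x=0 → posterior Beta(7, 9/4)
obs 2: x=1 → posterior Beta(8, 9/4)
obs 3: x=1 → posterior Beta(9, 9/4)
obs 4: x=0 → posterior Beta(9, 13/4)
obs 5: x=0 → posterior Beta(9, 17/4)
obs 6: x=1 → posterior Beta(10, 17/4)
obs 7: x=0 → posterior Beta(10, 21/4)
obs 8: x=1 → posterior Beta(11, 21/4)
obs 9: x=1 → posterior Beta(12, 21/4)

k = 7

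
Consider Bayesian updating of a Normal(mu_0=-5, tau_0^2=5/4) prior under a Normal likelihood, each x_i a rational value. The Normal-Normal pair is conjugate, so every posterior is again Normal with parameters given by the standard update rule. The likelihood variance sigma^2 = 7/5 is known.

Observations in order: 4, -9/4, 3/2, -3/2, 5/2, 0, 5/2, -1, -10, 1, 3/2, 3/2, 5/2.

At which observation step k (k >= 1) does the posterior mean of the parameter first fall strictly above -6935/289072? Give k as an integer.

k = 7

obs 1: x=4 → posterior Normal(-40/53, 35/53)
obs 2: x=-9/4 → posterior Normal(-385/312, 35/78)
obs 3: x=3/2 → posterior Normal(-235/412, 35/103)
obs 4: x=-3/2 → posterior Normal(-385/512, 35/128)
obs 5: x=5/2 → posterior Normal(-15/68, 35/153)
obs 6: x=0 → posterior Normal(-135/712, 35/178)
obs 7: x=5/2 → posterior Normal(115/812, 5/29)
obs 8: x=-1 → posterior Normal(5/304, 35/228)
obs 9: x=-10 → posterior Normal(-985/1012, 35/253)
obs 10: x=1 → posterior Normal(-885/1112, 35/278)
obs 11: x=3/2 → posterior Normal(-245/404, 35/303)
obs 12: x=3/2 → posterior Normal(-585/1312, 35/328)
obs 13: x=5/2 → posterior Normal(-335/1412, 35/353)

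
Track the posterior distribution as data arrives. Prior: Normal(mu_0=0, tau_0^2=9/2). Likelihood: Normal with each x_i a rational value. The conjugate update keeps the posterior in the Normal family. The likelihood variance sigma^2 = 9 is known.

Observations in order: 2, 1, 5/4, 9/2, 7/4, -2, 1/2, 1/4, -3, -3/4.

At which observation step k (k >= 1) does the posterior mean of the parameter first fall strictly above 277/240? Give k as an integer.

k = 4

obs 1: x=2 → posterior Normal(2/3, 3)
obs 2: x=1 → posterior Normal(3/4, 9/4)
obs 3: x=5/4 → posterior Normal(17/20, 9/5)
obs 4: x=9/2 → posterior Normal(35/24, 3/2)
obs 5: x=7/4 → posterior Normal(3/2, 9/7)
obs 6: x=-2 → posterior Normal(17/16, 9/8)
obs 7: x=1/2 → posterior Normal(1, 1)
obs 8: x=1/4 → posterior Normal(37/40, 9/10)
obs 9: x=-3 → posterior Normal(25/44, 9/11)
obs 10: x=-3/4 → posterior Normal(11/24, 3/4)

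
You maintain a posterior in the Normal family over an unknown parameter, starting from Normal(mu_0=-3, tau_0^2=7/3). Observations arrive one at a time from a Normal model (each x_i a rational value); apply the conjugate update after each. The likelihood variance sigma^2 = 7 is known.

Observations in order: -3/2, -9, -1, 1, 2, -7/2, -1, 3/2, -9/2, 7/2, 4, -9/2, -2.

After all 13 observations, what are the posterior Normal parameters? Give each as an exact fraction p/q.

mu_0=-3/2, tau_0^2=7/16

obs 1: x=-3/2 → posterior Normal(-21/8, 7/4)
obs 2: x=-9 → posterior Normal(-39/10, 7/5)
obs 3: x=-1 → posterior Normal(-41/12, 7/6)
obs 4: x=1 → posterior Normal(-39/14, 1)
obs 5: x=2 → posterior Normal(-35/16, 7/8)
obs 6: x=-7/2 → posterior Normal(-7/3, 7/9)
obs 7: x=-1 → posterior Normal(-11/5, 7/10)
obs 8: x=3/2 → posterior Normal(-41/22, 7/11)
obs 9: x=-9/2 → posterior Normal(-25/12, 7/12)
obs 10: x=7/2 → posterior Normal(-43/26, 7/13)
obs 11: x=4 → posterior Normal(-5/4, 1/2)
obs 12: x=-9/2 → posterior Normal(-22/15, 7/15)
obs 13: x=-2 → posterior Normal(-3/2, 7/16)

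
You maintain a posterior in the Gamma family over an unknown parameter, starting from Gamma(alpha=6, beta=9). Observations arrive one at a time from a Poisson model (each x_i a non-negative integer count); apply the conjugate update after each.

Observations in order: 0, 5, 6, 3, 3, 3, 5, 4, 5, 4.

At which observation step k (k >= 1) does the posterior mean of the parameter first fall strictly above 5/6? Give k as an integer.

obs 1: x=0 → posterior Gamma(6, 10)
obs 2: x=5 → posterior Gamma(11, 11)
obs 3: x=6 → posterior Gamma(17, 12)
obs 4: x=3 → posterior Gamma(20, 13)
obs 5: x=3 → posterior Gamma(23, 14)
obs 6: x=3 → posterior Gamma(26, 15)
obs 7: x=5 → posterior Gamma(31, 16)
obs 8: x=4 → posterior Gamma(35, 17)
obs 9: x=5 → posterior Gamma(40, 18)
obs 10: x=4 → posterior Gamma(44, 19)

k = 2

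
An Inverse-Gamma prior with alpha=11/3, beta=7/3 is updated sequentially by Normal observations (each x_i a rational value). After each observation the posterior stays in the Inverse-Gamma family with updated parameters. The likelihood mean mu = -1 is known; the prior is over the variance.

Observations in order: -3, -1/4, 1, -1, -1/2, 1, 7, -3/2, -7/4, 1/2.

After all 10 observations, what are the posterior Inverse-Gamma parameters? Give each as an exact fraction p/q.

alpha=26/3, beta=2029/48

obs 1: x=-3 → posterior Inverse-Gamma(25/6, 13/3)
obs 2: x=-1/4 → posterior Inverse-Gamma(14/3, 443/96)
obs 3: x=1 → posterior Inverse-Gamma(31/6, 635/96)
obs 4: x=-1 → posterior Inverse-Gamma(17/3, 635/96)
obs 5: x=-1/2 → posterior Inverse-Gamma(37/6, 647/96)
obs 6: x=1 → posterior Inverse-Gamma(20/3, 839/96)
obs 7: x=7 → posterior Inverse-Gamma(43/6, 3911/96)
obs 8: x=-3/2 → posterior Inverse-Gamma(23/3, 3923/96)
obs 9: x=-7/4 → posterior Inverse-Gamma(49/6, 1975/48)
obs 10: x=1/2 → posterior Inverse-Gamma(26/3, 2029/48)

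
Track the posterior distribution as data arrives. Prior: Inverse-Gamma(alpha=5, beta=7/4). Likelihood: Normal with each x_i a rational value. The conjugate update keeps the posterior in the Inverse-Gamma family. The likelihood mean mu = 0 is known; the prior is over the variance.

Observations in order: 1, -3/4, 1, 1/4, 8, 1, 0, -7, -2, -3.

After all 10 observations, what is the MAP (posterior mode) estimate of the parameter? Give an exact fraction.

1065/176

obs 1: x=1 → posterior Inverse-Gamma(11/2, 9/4)
obs 2: x=-3/4 → posterior Inverse-Gamma(6, 81/32)
obs 3: x=1 → posterior Inverse-Gamma(13/2, 97/32)
obs 4: x=1/4 → posterior Inverse-Gamma(7, 49/16)
obs 5: x=8 → posterior Inverse-Gamma(15/2, 561/16)
obs 6: x=1 → posterior Inverse-Gamma(8, 569/16)
obs 7: x=0 → posterior Inverse-Gamma(17/2, 569/16)
obs 8: x=-7 → posterior Inverse-Gamma(9, 961/16)
obs 9: x=-2 → posterior Inverse-Gamma(19/2, 993/16)
obs 10: x=-3 → posterior Inverse-Gamma(10, 1065/16)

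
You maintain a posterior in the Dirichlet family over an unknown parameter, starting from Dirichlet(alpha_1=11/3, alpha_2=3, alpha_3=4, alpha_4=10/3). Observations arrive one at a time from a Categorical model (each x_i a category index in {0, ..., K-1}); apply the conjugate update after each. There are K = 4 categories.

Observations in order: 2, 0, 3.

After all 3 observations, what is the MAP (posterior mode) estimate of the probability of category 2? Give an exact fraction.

obs 1: x=2 → posterior Dirichlet(11/3, 3, 5, 10/3)
obs 2: x=0 → posterior Dirichlet(14/3, 3, 5, 10/3)
obs 3: x=3 → posterior Dirichlet(14/3, 3, 5, 13/3)

4/13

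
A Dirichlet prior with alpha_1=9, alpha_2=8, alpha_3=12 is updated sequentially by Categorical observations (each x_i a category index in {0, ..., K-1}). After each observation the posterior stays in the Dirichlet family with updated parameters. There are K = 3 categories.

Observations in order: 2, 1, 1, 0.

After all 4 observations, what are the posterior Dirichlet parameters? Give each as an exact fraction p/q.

obs 1: x=2 → posterior Dirichlet(9, 8, 13)
obs 2: x=1 → posterior Dirichlet(9, 9, 13)
obs 3: x=1 → posterior Dirichlet(9, 10, 13)
obs 4: x=0 → posterior Dirichlet(10, 10, 13)

alpha_1=10, alpha_2=10, alpha_3=13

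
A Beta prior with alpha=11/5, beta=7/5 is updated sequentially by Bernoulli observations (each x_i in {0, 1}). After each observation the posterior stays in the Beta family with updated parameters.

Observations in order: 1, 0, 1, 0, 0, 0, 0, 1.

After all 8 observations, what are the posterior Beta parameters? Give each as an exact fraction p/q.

alpha=26/5, beta=32/5

obs 1: x=1 → posterior Beta(16/5, 7/5)
obs 2: x=0 → posterior Beta(16/5, 12/5)
obs 3: x=1 → posterior Beta(21/5, 12/5)
obs 4: x=0 → posterior Beta(21/5, 17/5)
obs 5: x=0 → posterior Beta(21/5, 22/5)
obs 6: x=0 → posterior Beta(21/5, 27/5)
obs 7: x=0 → posterior Beta(21/5, 32/5)
obs 8: x=1 → posterior Beta(26/5, 32/5)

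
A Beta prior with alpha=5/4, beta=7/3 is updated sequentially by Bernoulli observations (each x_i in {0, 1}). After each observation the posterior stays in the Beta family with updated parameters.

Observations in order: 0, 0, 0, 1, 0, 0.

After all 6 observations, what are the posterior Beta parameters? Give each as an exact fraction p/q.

alpha=9/4, beta=22/3

obs 1: x=0 → posterior Beta(5/4, 10/3)
obs 2: x=0 → posterior Beta(5/4, 13/3)
obs 3: x=0 → posterior Beta(5/4, 16/3)
obs 4: x=1 → posterior Beta(9/4, 16/3)
obs 5: x=0 → posterior Beta(9/4, 19/3)
obs 6: x=0 → posterior Beta(9/4, 22/3)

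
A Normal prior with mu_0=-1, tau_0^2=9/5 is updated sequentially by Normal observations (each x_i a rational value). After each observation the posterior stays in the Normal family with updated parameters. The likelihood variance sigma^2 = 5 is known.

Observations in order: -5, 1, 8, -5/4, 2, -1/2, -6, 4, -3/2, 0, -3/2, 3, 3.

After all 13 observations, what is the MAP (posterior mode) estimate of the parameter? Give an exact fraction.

obs 1: x=-5 → posterior Normal(-35/17, 45/34)
obs 2: x=1 → posterior Normal(-61/43, 45/43)
obs 3: x=8 → posterior Normal(11/52, 45/52)
obs 4: x=-5/4 → posterior Normal(-1/244, 45/61)
obs 5: x=2 → posterior Normal(71/280, 9/14)
obs 6: x=-1/2 → posterior Normal(53/316, 45/79)
obs 7: x=-6 → posterior Normal(-163/352, 45/88)
obs 8: x=4 → posterior Normal(-19/388, 45/97)
obs 9: x=-3/2 → posterior Normal(-73/424, 45/106)
obs 10: x=0 → posterior Normal(-73/460, 9/23)
obs 11: x=-3/2 → posterior Normal(-127/496, 45/124)
obs 12: x=3 → posterior Normal(-1/28, 45/133)
obs 13: x=3 → posterior Normal(89/568, 45/142)

89/568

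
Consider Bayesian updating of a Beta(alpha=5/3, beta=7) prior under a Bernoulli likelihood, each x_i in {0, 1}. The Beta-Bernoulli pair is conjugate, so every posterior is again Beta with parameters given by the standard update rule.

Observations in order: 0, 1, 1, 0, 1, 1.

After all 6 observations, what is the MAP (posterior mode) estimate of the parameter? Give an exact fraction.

7/19

obs 1: x=0 → posterior Beta(5/3, 8)
obs 2: x=1 → posterior Beta(8/3, 8)
obs 3: x=1 → posterior Beta(11/3, 8)
obs 4: x=0 → posterior Beta(11/3, 9)
obs 5: x=1 → posterior Beta(14/3, 9)
obs 6: x=1 → posterior Beta(17/3, 9)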